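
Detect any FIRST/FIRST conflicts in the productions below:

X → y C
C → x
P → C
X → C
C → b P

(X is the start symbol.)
A FIRST/FIRST conflict occurs when two productions N → α and N → β for the same non-terminal have FIRST(α) ∩ FIRST(β) ≠ ∅ (with ε ∈ FIRST of a nullable right-hand side, so two nullable alternatives also conflict).

FIRST sets of the non-terminals at (or reachable through a nullable prefix from) the front of some alternative:
  FIRST(C) = { 'b', 'x' }

Productions for X:
  X → y C: FIRST = { 'y' }
  X → C: FIRST = { 'b', 'x' }
Productions for C:
  C → x: FIRST = { 'x' }
  C → b P: FIRST = { 'b' }
P has only one production, so no FIRST/FIRST conflict is possible there.

All alternatives of each non-terminal have pairwise disjoint FIRST sets.

Answer: No FIRST/FIRST conflicts.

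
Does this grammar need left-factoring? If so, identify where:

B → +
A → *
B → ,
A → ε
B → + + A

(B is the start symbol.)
Left-factoring is needed when two productions for the same non-terminal
share a common prefix on the right-hand side.

Productions for B:
  B → +
  B → ,
  B → + + A
Productions for A:
  A → *
  A → ε

Found common prefix '+' in productions for B

Answer: Yes, B has productions with common prefix '+'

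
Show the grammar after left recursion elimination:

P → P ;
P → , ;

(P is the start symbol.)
P is directly left-recursive. The standard transformation for
  A → A α₁ | ... | A α_m | β₁ | ... | β_n
is
  A  → β₁ A' | ... | β_n A'
  A' → α₁ A' | ... | α_m A' | ε

P → , ; becomes P → , ; P'
P → P ; becomes P' → ; P'
Add P' → ε

Resulting grammar:
P → , ; P'
P' → ; P'
P' → ε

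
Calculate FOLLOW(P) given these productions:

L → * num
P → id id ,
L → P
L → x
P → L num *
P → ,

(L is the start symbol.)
{ $, 'num' }

To compute FOLLOW(P), find every occurrence of P on a right-hand side N → α P β: add FIRST(β) \ {ε}, and if β is empty or nullable also add FOLLOW(N). Iterate to a fixed point.

In L → P: P is at the end, add FOLLOW(L)

The FOLLOW sets referred to above (computed the same way, to a fixed point):
  FOLLOW(L) = { $, 'num' }

Taking the union: FOLLOW(P) = { $, 'num' }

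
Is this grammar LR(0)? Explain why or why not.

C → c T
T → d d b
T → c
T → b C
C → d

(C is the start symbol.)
Augment with C' → C and build the canonical LR(0) collection (I0 = CLOSURE({[C' → . C]}), then GOTO on every symbol after a dot until no new states appear). It has 11 states:
  I0: { [C → . c T], [C → . d], [C' → . C] }  — shift
  I1: { [C' → C .] }  — accept
  I2: { [C → c . T], [T → . b C], [T → . c], [T → . d d b] }  — shift
  I3: { [C → d .] }  — reduce
  I4: { [C → c T .] }  — reduce
  I5: { [C → . c T], [C → . d], [T → b . C] }  — shift
  I6: { [T → c .] }  — reduce
  I7: { [T → d . d b] }  — shift
  I8: { [T → d d . b] }  — shift
  I9: { [T → d d b .] }  — reduce
  I10: { [T → b C .] }  — reduce

Every state is either a pure shift/goto state or contains exactly one complete item and nothing to shift — no conflicts. The grammar is LR(0).

Answer: Yes, the grammar is LR(0)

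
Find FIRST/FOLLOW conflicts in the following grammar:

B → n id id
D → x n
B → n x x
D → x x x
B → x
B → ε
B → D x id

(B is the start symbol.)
A FIRST/FOLLOW conflict occurs when a non-terminal N has a nullable alternative N → β (β ⇒* ε) and another alternative N → α with FIRST(α) ∩ FOLLOW(N) ≠ ∅: on such a lookahead the parser cannot decide between expanding α and letting N vanish via β.

Nullable non-terminals: B.
FIRST sets used below: FIRST(D) = { 'x' }

B: nullable alternative(s) B → ε; FOLLOW(B) = { $ }
  B → n id id: FIRST \ {ε} = { 'n' } — disjoint from FOLLOW(B)
  B → n x x: FIRST \ {ε} = { 'n' } — disjoint from FOLLOW(B)
  B → x: FIRST \ {ε} = { 'x' } — disjoint from FOLLOW(B)
  B → ε: FIRST \ {ε} = { } — this is the only nullable alternative, skip
  B → D x id: FIRST \ {ε} = { 'x' } — disjoint from FOLLOW(B)

D has no nullable alternative, so no FIRST/FOLLOW check is needed there.

No FIRST/FOLLOW conflicts found.

Answer: No FIRST/FOLLOW conflicts.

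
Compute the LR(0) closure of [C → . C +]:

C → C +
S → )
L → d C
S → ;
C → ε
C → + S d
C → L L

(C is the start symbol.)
{ [C → . + S d], [C → . C +], [C → . L L], [C → .], [L → . d C] }

Start with: [C → . C +]
  [C → . C +] has the dot before C: add [C → .], [C → . + S d], [C → . L L]
  [C → . L L] has the dot before L: add [L → . d C]
No further items can be added.

CLOSURE = { [C → . + S d], [C → . C +], [C → . L L], [C → .], [L → . d C] }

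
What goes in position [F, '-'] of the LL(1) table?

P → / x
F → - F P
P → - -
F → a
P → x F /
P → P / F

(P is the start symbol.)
F → - F P

To find M[F, '-'], we find productions for F where '-' is in the predict set (PREDICT(N → α) = (FIRST(α) \ {ε}) ∪ (FOLLOW(N) if α ⇒* ε)).

F → - F P: PREDICT = { '-' }
  '-' is in predict set, so this production goes in M[F, '-']
F → a: PREDICT = { 'a' }

M[F, '-'] = F → - F P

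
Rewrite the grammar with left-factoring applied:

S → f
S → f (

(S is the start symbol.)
S → f S'
S' → ε
S' → (

Left-factoring transforms A → αβ₁ | αβ₂ into A → αA' and A' → β₁ | β₂
(α is the longest common prefix among the alternatives). Repeat until
no nonterminal has two alternatives with a common prefix.

Round 1: S has alternatives sharing prefix 'f'. Introduce S': S → f S'
  Add: S' → ε
  Add: S' → (

No remaining common prefixes — done.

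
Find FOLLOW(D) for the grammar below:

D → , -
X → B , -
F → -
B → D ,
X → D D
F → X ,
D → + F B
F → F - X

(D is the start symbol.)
{ $, '+', ',', '-' }

D is the start symbol, so $ ∈ FOLLOW(D).
In B → D ,: D is followed by ',', add FIRST(',') \ {ε} = { ',' }
In X → D D: D is followed by D, add FIRST(D) \ {ε} = { '+', ',' }
In X → D D: D is at the end, add FOLLOW(X)

The FOLLOW sets referred to above (computed the same way, to a fixed point):
  FOLLOW(X) = { '+', ',', '-' }

Taking the union: FOLLOW(D) = { $, '+', ',', '-' }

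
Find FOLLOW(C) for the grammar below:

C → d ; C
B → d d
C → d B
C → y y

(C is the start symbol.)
{ $ }

C is the start symbol, so $ ∈ FOLLOW(C).
In C → d ; C: C is at the end; this adds FOLLOW(C) to itself — nothing new

Taking the union: FOLLOW(C) = { $ }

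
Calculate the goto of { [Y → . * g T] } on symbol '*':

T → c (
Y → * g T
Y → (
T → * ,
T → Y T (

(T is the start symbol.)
GOTO(I, '*') = CLOSURE({ [A → αX.β] : [A → α.Xβ] ∈ I, X = '*' })

Items with dot before '*', with the dot advanced:
  [Y → . * g T] → [Y → * . g T]
Closure adds nothing (no advanced item has the dot before a non-terminal).

GOTO = { [Y → * . g T] }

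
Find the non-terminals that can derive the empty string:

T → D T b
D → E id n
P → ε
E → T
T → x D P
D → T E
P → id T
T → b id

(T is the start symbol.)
A non-terminal is nullable if it can derive ε (the empty string): either it has an ε-production, or it has a production whose right-hand side consists entirely of nullable non-terminals.

ε-productions: P → ε
So P is immediately nullable.
No further non-terminal can be added: every production for the remaining non-terminals contains a terminal or a non-nullable non-terminal.
Nullable = { 'P' }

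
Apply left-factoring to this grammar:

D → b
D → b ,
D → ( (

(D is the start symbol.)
Left-factoring transforms A → αβ₁ | αβ₂ into A → αA' and A' → β₁ | β₂
(α is the longest common prefix among the alternatives). Repeat until
no nonterminal has two alternatives with a common prefix.

Round 1: D has alternatives sharing prefix 'b'. Introduce D': D → b D'
  Add: D' → ε
  Add: D' → ,

No remaining common prefixes — done.

Resulting grammar:
D → b D'
D' → ε
D' → ,
D → ( (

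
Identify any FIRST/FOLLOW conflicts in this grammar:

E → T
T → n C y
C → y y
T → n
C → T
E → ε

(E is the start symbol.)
Nullable non-terminals: E.
FIRST sets used below: FIRST(T) = { 'n' }

E: nullable alternative(s) E → ε; FOLLOW(E) = { $ }
  E → T: FIRST \ {ε} = { 'n' } — disjoint from FOLLOW(E)
  E → ε: FIRST \ {ε} = { } — this is the only nullable alternative, skip

C, T have no nullable alternative, so no FIRST/FOLLOW check is needed there.

No FIRST/FOLLOW conflicts found.

Answer: No FIRST/FOLLOW conflicts.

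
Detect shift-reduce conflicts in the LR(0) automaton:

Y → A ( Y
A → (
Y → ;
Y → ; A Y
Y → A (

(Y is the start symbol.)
A shift-reduce conflict occurs when an LR(0) state has both:
  - a complete (reduce) item [A → α .] (dot at the end), and
  - a shift item [B → β . c γ] (dot before a terminal).

Augment with Y' → Y and build the canonical LR(0) collection (I0 = CLOSURE({[Y' → . Y]}), then GOTO on every symbol after a dot until no new states appear). It has 9 states:
  I0: { [A → . (], [Y → . ; A Y], [Y → . ;], [Y → . A ( Y], [Y → . A (], [Y' → . Y] }  — shift
  I1: { [A → ( .] }  — reduce
  I2: { [A → . (], [Y → ; . A Y], [Y → ; .] }  — shift, reduce
  I3: { [Y → A . ( Y], [Y → A . (] }  — shift
  I4: { [Y' → Y .] }  — accept
  I5: { [A → . (], [Y → . ; A Y], [Y → . ;], [Y → . A ( Y], [Y → . A (], [Y → A ( . Y], [Y → A ( .] }  — shift, reduce
  I6: { [Y → A ( Y .] }  — reduce
  I7: { [A → . (], [Y → . ; A Y], [Y → . ;], [Y → . A ( Y], [Y → . A (], [Y → ; A . Y] }  — shift
  I8: { [Y → ; A Y .] }  — reduce

I2 contains reduce item [Y → ; .] and shift item [A → . (] — shift-reduce conflict.
I5 contains reduce item [Y → A ( .] and shift items [A → . (], [Y → . ;], [Y → . ; A Y] — shift-reduce conflict.

Answer: Yes — I2: [Y → ; .] vs [A → . (]; I5: [Y → A ( .] vs [A → . (]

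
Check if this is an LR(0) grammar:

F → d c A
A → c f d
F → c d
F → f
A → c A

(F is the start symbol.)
Yes, the grammar is LR(0)

Augment with F' → F and build the canonical LR(0) collection (I0 = CLOSURE({[F' → . F]}), then GOTO on every symbol after a dot until no new states appear). It has 12 states:
  I0: { [F → . c d], [F → . d c A], [F → . f], [F' → . F] }  — shift
  I1: { [F' → F .] }  — accept
  I2: { [F → c . d] }  — shift
  I3: { [F → d . c A] }  — shift
  I4: { [F → f .] }  — reduce
  I5: { [A → . c A], [A → . c f d], [F → d c . A] }  — shift
  I6: { [F → d c A .] }  — reduce
  I7: { [A → . c A], [A → . c f d], [A → c . A], [A → c . f d] }  — shift
  I8: { [A → c A .] }  — reduce
  I9: { [A → c f . d] }  — shift
  I10: { [A → c f d .] }  — reduce
  I11: { [F → c d .] }  — reduce

Every state is either a pure shift/goto state or contains exactly one complete item and nothing to shift — no conflicts. The grammar is LR(0).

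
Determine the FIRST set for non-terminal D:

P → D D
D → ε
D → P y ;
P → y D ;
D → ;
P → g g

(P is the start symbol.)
{ ';', 'g', 'y', ε }

FIRST sets of the other non-terminals involved (by the same procedure, iterated to a fixed point):
  FIRST(P) = { ';', 'g', 'y', ε }

From D → ε:
  - ε-production, so ε ∈ FIRST(D)
From D → P y ;:
  - P is a non-terminal: add FIRST(P) \ {ε} = { ';', 'g', 'y' }
    P is nullable, so continue to the next symbol
  - y is a terminal: add 'y' and stop
From D → ;:
  - ';' is a terminal: add ';' and stop

Collecting: FIRST(D) = { ';', 'g', 'y', ε }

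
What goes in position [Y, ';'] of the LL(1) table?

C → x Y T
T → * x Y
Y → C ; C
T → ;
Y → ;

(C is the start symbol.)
Y → ;

To find M[Y, ';'], we find productions for Y where ';' is in the predict set (PREDICT(N → α) = (FIRST(α) \ {ε}) ∪ (FOLLOW(N) if α ⇒* ε)).

Relevant sets:
  FIRST(C) = { 'x' }

Y → C ; C: PREDICT = { 'x' }
Y → ;: PREDICT = { ';' }
  ';' is in predict set, so this production goes in M[Y, ';']

M[Y, ';'] = Y → ;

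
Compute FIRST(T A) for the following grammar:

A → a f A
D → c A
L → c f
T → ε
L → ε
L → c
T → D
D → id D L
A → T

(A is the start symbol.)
{ 'a', 'c', 'id', ε }

FIRST sets of the non-terminals involved (from the grammar, by fixed-point iteration):
  FIRST(T) = { 'c', 'id', ε }
  FIRST(A) = { 'a', 'c', 'id', ε }

To compute FIRST(T A), process the symbols left to right:
Symbol T is a non-terminal. Add FIRST(T) \ {ε} = { 'c', 'id' }
T is nullable (ε ∈ FIRST(T)), continue to the next symbol.
Symbol A is a non-terminal. Add FIRST(A) \ {ε} = { 'a', 'c', 'id' }
A is nullable (ε ∈ FIRST(A)), continue to the next symbol.
All symbols are nullable, so ε is in the result.
FIRST(T A) = { 'a', 'c', 'id', ε }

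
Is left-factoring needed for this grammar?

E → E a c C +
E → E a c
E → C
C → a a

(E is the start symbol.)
Left-factoring is needed when two productions for the same non-terminal
share a common prefix on the right-hand side.

Productions for E:
  E → E a c C +
  E → E a c
  E → C

Found common prefix 'E a c' in productions for E

Answer: Yes, E has productions with common prefix 'E a c'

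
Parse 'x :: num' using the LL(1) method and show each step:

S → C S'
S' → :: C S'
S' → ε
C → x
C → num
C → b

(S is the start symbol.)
Stack is shown with the top on the left.

Stack      Input       Action
-----------------------------
S $        x :: num $  output S → C S'
C S' $     x :: num $  output C → x
x S' $     x :: num $  match 'x'
S' $       :: num $    output S' → :: C S'
:: C S' $  :: num $    match '::'
C S' $     num $       output C → num
num S' $   num $       match 'num'
S' $       $           output S' → ε
$          $           accept

The string is accepted.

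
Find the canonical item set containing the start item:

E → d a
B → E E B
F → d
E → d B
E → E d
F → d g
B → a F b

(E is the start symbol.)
First, augment the grammar with E' → E
I₀ = CLOSURE({ [E' → . E] }):
  [E' → . E] has the dot before E: add [E → . d a], [E → . d B], [E → . E d]
No further items can be added.

I₀ = { [E → . E d], [E → . d B], [E → . d a], [E' → . E] }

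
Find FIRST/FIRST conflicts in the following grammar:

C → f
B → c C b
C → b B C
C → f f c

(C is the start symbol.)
A FIRST/FIRST conflict occurs when two productions N → α and N → β for the same non-terminal have FIRST(α) ∩ FIRST(β) ≠ ∅ (with ε ∈ FIRST of a nullable right-hand side, so two nullable alternatives also conflict).

Productions for C:
  C → f: FIRST = { 'f' }
  C → b B C: FIRST = { 'b' }
  C → f f c: FIRST = { 'f' }
B has only one production, so no FIRST/FIRST conflict is possible there.

Conflict for C: C → f and C → f f c
  Overlap: { 'f' }

Answer: Yes. C → f / C → f f c on { 'f' }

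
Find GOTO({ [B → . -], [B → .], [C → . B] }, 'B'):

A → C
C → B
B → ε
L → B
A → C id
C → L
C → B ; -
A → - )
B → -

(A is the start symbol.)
{ [C → B .] }

GOTO(I, 'B') = CLOSURE({ [A → αX.β] : [A → α.Xβ] ∈ I, X = 'B' })

Items with dot before 'B', with the dot advanced:
  [C → . B] → [C → B .]
Closure adds nothing (no advanced item has the dot before a non-terminal).

GOTO = { [C → B .] }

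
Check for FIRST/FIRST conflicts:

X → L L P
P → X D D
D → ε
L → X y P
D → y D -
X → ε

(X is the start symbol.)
No FIRST/FIRST conflicts.

A FIRST/FIRST conflict occurs when two productions N → α and N → β for the same non-terminal have FIRST(α) ∩ FIRST(β) ≠ ∅ (with ε ∈ FIRST of a nullable right-hand side, so two nullable alternatives also conflict).

FIRST sets of the non-terminals at (or reachable through a nullable prefix from) the front of some alternative:
  FIRST(L) = { 'y' }

Productions for X:
  X → L L P: FIRST = { 'y' }
  X → ε: FIRST = { ε }
Productions for D:
  D → ε: FIRST = { ε }
  D → y D -: FIRST = { 'y' }
P, L have only one production, so no FIRST/FIRST conflict is possible there.

All alternatives of each non-terminal have pairwise disjoint FIRST sets.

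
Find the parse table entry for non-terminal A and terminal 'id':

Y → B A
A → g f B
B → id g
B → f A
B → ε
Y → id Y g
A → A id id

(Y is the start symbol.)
To find M[A, 'id'], we find productions for A where 'id' is in the predict set (PREDICT(N → α) = (FIRST(α) \ {ε}) ∪ (FOLLOW(N) if α ⇒* ε)).

Relevant sets:
  FIRST(A) = { 'g' }

A → g f B: PREDICT = { 'g' }
A → A id id: PREDICT = { 'g' }

M[A, 'id'] is empty (no production applies)

Answer: Empty (error entry)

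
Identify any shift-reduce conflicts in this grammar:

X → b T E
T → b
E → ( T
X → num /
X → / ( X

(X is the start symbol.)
No shift-reduce conflicts

A shift-reduce conflict occurs when an LR(0) state has both:
  - a complete (reduce) item [A → α .] (dot at the end), and
  - a shift item [B → β . c γ] (dot before a terminal).

Augment with X' → X and build the canonical LR(0) collection (I0 = CLOSURE({[X' → . X]}), then GOTO on every symbol after a dot until no new states appear). It has 13 states:
  I0: { [X → . / ( X], [X → . b T E], [X → . num /], [X' → . X] }  — shift
  I1: { [X → / . ( X] }  — shift
  I2: { [X' → X .] }  — accept
  I3: { [T → . b], [X → b . T E] }  — shift
  I4: { [X → num . /] }  — shift
  I5: { [X → num / .] }  — reduce
  I6: { [E → . ( T], [X → b T . E] }  — shift
  I7: { [T → b .] }  — reduce
  I8: { [E → ( . T], [T → . b] }  — shift
  I9: { [X → b T E .] }  — reduce
  I10: { [E → ( T .] }  — reduce
  I11: { [X → . / ( X], [X → . b T E], [X → . num /], [X → / ( . X] }  — shift
  I12: { [X → / ( X .] }  — reduce

No state contains both a complete item and a shift item.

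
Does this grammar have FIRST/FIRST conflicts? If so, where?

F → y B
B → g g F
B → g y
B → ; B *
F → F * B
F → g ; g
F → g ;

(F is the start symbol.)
Yes. F → y B / F → F '*' B on { 'y' }; F → F '*' B / F → g ';' g on { 'g' }; F → F '*' B / F → g ';' on { 'g' }; F → g ';' g / F → g ';' on { 'g' }; B → g g F / B → g y on { 'g' }

A FIRST/FIRST conflict occurs when two productions N → α and N → β for the same non-terminal have FIRST(α) ∩ FIRST(β) ≠ ∅ (with ε ∈ FIRST of a nullable right-hand side, so two nullable alternatives also conflict).

FIRST sets of the non-terminals at (or reachable through a nullable prefix from) the front of some alternative:
  FIRST(F) = { 'g', 'y' }

Productions for F:
  F → y B: FIRST = { 'y' }
  F → F * B: FIRST = { 'g', 'y' }
  F → g ; g: FIRST = { 'g' }
  F → g ;: FIRST = { 'g' }
Productions for B:
  B → g g F: FIRST = { 'g' }
  B → g y: FIRST = { 'g' }
  B → ; B *: FIRST = { ';' }

Conflict for F: F → y B and F → F * B
  Overlap: { 'y' }
Conflict for F: F → F * B and F → g ; g
  Overlap: { 'g' }
Conflict for F: F → F * B and F → g ;
  Overlap: { 'g' }
Conflict for F: F → g ; g and F → g ;
  Overlap: { 'g' }
Conflict for B: B → g g F and B → g y
  Overlap: { 'g' }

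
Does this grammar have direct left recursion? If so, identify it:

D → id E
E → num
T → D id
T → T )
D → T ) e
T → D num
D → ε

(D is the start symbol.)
Yes, T is left-recursive

D → id E: starts with id
E → num: starts with num
T → D id: starts with D
T → T ): LEFT RECURSIVE (starts with T)
D → T ) e: starts with T
T → D num: starts with D
D → ε: starts with ε

The grammar has direct left recursion on: T.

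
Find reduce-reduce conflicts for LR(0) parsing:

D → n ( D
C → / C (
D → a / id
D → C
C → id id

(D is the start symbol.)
Augment with D' → D and build the canonical LR(0) collection (I0 = CLOSURE({[D' → . D]}), then GOTO on every symbol after a dot until no new states appear). It has 14 states:
  I0: { [C → . / C (], [C → . id id], [D → . C], [D → . a / id], [D → . n ( D], [D' → . D] }  — shift
  I1: { [C → . / C (], [C → . id id], [C → / . C (] }  — shift
  I2: { [D → C .] }  — reduce
  I3: { [D' → D .] }  — accept
  I4: { [D → a . / id] }  — shift
  I5: { [C → id . id] }  — shift
  I6: { [D → n . ( D] }  — shift
  I7: { [C → . / C (], [C → . id id], [D → . C], [D → . a / id], [D → . n ( D], [D → n ( . D] }  — shift
  I8: { [D → n ( D .] }  — reduce
  I9: { [C → id id .] }  — reduce
  I10: { [D → a / . id] }  — shift
  I11: { [D → a / id .] }  — reduce
  I12: { [C → / C . (] }  — shift
  I13: { [C → / C ( .] }  — reduce

No state contains more than one complete item.

Answer: No reduce-reduce conflicts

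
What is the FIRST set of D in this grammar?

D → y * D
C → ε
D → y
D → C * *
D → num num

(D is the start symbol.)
{ '*', 'num', 'y' }

To compute FIRST(D), examine every production with D on the left-hand side, reading each right-hand side left to right until a non-nullable symbol is reached.

FIRST sets of the other non-terminals involved (by the same procedure, iterated to a fixed point):
  FIRST(C) = { ε }

From D → y * D:
  - y is a terminal: add 'y' and stop
From D → y:
  - y is a terminal: add 'y' and stop
From D → C * *:
  - C is a non-terminal: add FIRST(C) \ {ε} = { }
    C is nullable, so continue to the next symbol
  - '*' is a terminal: add '*' and stop
From D → num num:
  - num is a terminal: add 'num' and stop

Collecting: FIRST(D) = { '*', 'num', 'y' }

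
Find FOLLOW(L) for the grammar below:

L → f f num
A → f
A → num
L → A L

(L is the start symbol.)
To compute FOLLOW(L), find every occurrence of L on a right-hand side N → α L β: add FIRST(β) \ {ε}, and if β is empty or nullable also add FOLLOW(N). Iterate to a fixed point.

L is the start symbol, so $ ∈ FOLLOW(L).
In L → A L: L is at the end; this adds FOLLOW(L) to itself — nothing new

Taking the union: FOLLOW(L) = { $ }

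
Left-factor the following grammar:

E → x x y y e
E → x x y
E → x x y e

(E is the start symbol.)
E → x x y E'
E' → y e
E' → ε
E' → e

Left-factoring transforms A → αβ₁ | αβ₂ into A → αA' and A' → β₁ | β₂
(α is the longest common prefix among the alternatives). Repeat until
no nonterminal has two alternatives with a common prefix.

Round 1: E has alternatives sharing prefix 'x x y'. Introduce E': E → x x y E'
  Add: E' → y e
  Add: E' → ε
  Add: E' → e

No remaining common prefixes — done.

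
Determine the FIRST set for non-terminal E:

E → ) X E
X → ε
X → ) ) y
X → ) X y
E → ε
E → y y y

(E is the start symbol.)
From E → ) X E:
  - ')' is a terminal: add ')' and stop
From E → ε:
  - ε-production, so ε ∈ FIRST(E)
From E → y y y:
  - y is a terminal: add 'y' and stop

Collecting: FIRST(E) = { ')', 'y', ε }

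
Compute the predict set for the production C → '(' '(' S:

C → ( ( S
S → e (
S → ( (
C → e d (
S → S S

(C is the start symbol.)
PREDICT(C → '(' '(' S) = (FIRST(RHS) \ {ε}) ∪ (FOLLOW(C) if ε ∈ FIRST(RHS), i.e. RHS ⇒* ε)
FIRST('(' '(' S) = { '(' }
ε ∉ FIRST('(' '(' S), so FOLLOW(C) is not added.
PREDICT(C → '(' '(' S) = { '(' }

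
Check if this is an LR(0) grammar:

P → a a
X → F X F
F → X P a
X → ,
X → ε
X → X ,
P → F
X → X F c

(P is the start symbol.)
Augment with P' → P and build the canonical LR(0) collection (I0 = CLOSURE({[P' → . P]}), then GOTO on every symbol after a dot until no new states appear). It has 15 states:
  I0: { [F → . X P a], [P → . F], [P → . a a], [P' → . P], [X → . ,], [X → . F X F], [X → . X ,], [X → . X F c], [X → .] }  — shift, reduce
  I1: { [X → , .] }  — reduce
  I2: { [F → . X P a], [P → F .], [X → . ,], [X → . F X F], [X → . X ,], [X → . X F c], [X → .], [X → F . X F] }  — shift, 2 reduces
  I3: { [P' → P .] }  — accept
  I4: { [F → . X P a], [F → X . P a], [P → . F], [P → . a a], [X → . ,], [X → . F X F], [X → . X ,], [X → . X F c], [X → .], [X → X . ,], [X → X . F c] }  — shift, reduce
  I5: { [P → a . a] }  — shift
  I6: { [P → a a .] }  — reduce
  I7: { [X → , .], [X → X , .] }  — 2 reduces
  I8: { [F → . X P a], [P → F .], [X → . ,], [X → . F X F], [X → . X ,], [X → . X F c], [X → .], [X → F . X F], [X → X F . c] }  — shift, 2 reduces
  I9: { [F → X P . a] }  — shift
  I10: { [F → X P a .] }  — reduce
  I11: { [F → . X P a], [X → . ,], [X → . F X F], [X → . X ,], [X → . X F c], [X → .], [X → F . X F] }  — shift, reduce
  I12: { [F → . X P a], [F → X . P a], [P → . F], [P → . a a], [X → . ,], [X → . F X F], [X → . X ,], [X → . X F c], [X → .], [X → F X . F], [X → X . ,], [X → X . F c] }  — shift, reduce
  I13: { [X → X F c .] }  — reduce
  I14: { [F → . X P a], [P → F .], [X → . ,], [X → . F X F], [X → . X ,], [X → . X F c], [X → .], [X → F . X F], [X → F X F .], [X → X F . c] }  — shift, 3 reduces

Conflict in state I0:
  Shift-reduce conflict between [X → .] and [P → . a a]
So the grammar is NOT LR(0).

Answer: No. Shift-reduce conflict between [X → .] and [P → . a a]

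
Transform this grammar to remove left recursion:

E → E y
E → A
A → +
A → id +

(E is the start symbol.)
E → A E'
E' → y E'
E' → ε
A → +
A → id +

E is directly left-recursive. The standard transformation for
  A → A α₁ | ... | A α_m | β₁ | ... | β_n
is
  A  → β₁ A' | ... | β_n A'
  A' → α₁ A' | ... | α_m A' | ε

E → A becomes E → A E'
E → E y becomes E' → y E'
Add E' → ε

Productions for other non-terminals are unchanged:
  A → +
  A → id +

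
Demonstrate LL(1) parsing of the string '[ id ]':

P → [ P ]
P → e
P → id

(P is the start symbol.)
Stack is shown with the top on the left.

Stack    Input     Action
-------------------------
P $      [ id ] $  output P → [ P ]
[ P ] $  [ id ] $  match '['
P ] $    id ] $    output P → id
id ] $   id ] $    match 'id'
] $      ] $       match ']'
$        $         accept

The string is accepted.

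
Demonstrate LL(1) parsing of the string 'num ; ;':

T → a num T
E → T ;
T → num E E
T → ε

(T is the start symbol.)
LL(1) parsing maintains a stack (initially the start symbol over $) and the input. At each step: if the stack top is a terminal, match it against the current input token; if it is a non-terminal N, replace it with the RHS of M[N, lookahead] (the unique production whose predict set contains the lookahead).

Stack is shown with the top on the left.

Stack      Input      Action
----------------------------
T $        num ; ; $  output T → num E E
num E E $  num ; ; $  match 'num'
E E $      ; ; $      output E → T ;
T ; E $    ; ; $      output T → ε
; E $      ; ; $      match ';'
E $        ; $        output E → T ;
T ; $      ; $        output T → ε
; $        ; $        match ';'
$          $          accept

The string is accepted.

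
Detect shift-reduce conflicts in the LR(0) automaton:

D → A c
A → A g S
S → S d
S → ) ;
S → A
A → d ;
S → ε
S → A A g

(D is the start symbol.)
Augment with D' → D and build the canonical LR(0) collection (I0 = CLOSURE({[D' → . D]}), then GOTO on every symbol after a dot until no new states appear). It has 14 states:
  I0: { [A → . A g S], [A → . d ;], [D → . A c], [D' → . D] }  — shift
  I1: { [A → A . g S], [D → A . c] }  — shift
  I2: { [D' → D .] }  — accept
  I3: { [A → d . ;] }  — shift
  I4: { [A → d ; .] }  — reduce
  I5: { [D → A c .] }  — reduce
  I6: { [A → . A g S], [A → . d ;], [A → A g . S], [S → . ) ;], [S → . A A g], [S → . A], [S → . S d], [S → .] }  — shift, reduce
  I7: { [S → ) . ;] }  — shift
  I8: { [A → . A g S], [A → . d ;], [A → A . g S], [S → A . A g], [S → A .] }  — shift, reduce
  I9: { [A → A g S .], [S → S . d] }  — shift, reduce
  I10: { [S → S d .] }  — reduce
  I11: { [A → A . g S], [S → A A . g] }  — shift
  I12: { [A → . A g S], [A → . d ;], [A → A g . S], [S → . ) ;], [S → . A A g], [S → . A], [S → . S d], [S → .], [S → A A g .] }  — shift, 2 reduces
  I13: { [S → ) ; .] }  — reduce

I6 contains reduce item [S → .] and shift items [A → . d ;], [S → . ) ;] — shift-reduce conflict.
I8 contains reduce item [S → A .] and shift items [A → A . g S], [A → . d ;] — shift-reduce conflict.
I9 contains reduce item [A → A g S .] and shift item [S → S . d] — shift-reduce conflict.
I12 contains reduce items [S → .], [S → A A g .] and shift items [A → . d ;], [S → . ) ;] — shift-reduce conflict.

Answer: Yes — I6: [S → .] vs [A → . d ;]; I8: [S → A .] vs [A → A . g S]; I9: [A → A g S .] vs [S → S . d]; I12: [S → .] vs [A → . d ;]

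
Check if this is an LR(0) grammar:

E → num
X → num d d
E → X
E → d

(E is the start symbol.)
No. Shift-reduce conflict between [E → num .] and [X → num . d d]

A grammar is LR(0) if no state in the canonical LR(0) collection has:
  - both a shift item (dot before a terminal) and a complete item (shift-reduce conflict), or
  - two or more complete items (reduce-reduce conflict; the accept item [E' → E .] counts as a complete item here).

Augment with E' → E and build the canonical LR(0) collection (I0 = CLOSURE({[E' → . E]}), then GOTO on every symbol after a dot until no new states appear). It has 7 states:
  I0: { [E → . X], [E → . d], [E → . num], [E' → . E], [X → . num d d] }  — shift
  I1: { [E' → E .] }  — accept
  I2: { [E → X .] }  — reduce
  I3: { [E → d .] }  — reduce
  I4: { [E → num .], [X → num . d d] }  — shift, reduce
  I5: { [X → num d . d] }  — shift
  I6: { [X → num d d .] }  — reduce

Conflict in state I4:
  Shift-reduce conflict between [E → num .] and [X → num . d d]
So the grammar is NOT LR(0).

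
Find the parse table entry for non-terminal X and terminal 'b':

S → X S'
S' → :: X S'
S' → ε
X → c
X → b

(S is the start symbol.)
X → b

To find M[X, 'b'], we find productions for X where 'b' is in the predict set (PREDICT(N → α) = (FIRST(α) \ {ε}) ∪ (FOLLOW(N) if α ⇒* ε)).

X → c: PREDICT = { 'c' }
X → b: PREDICT = { 'b' }
  'b' is in predict set, so this production goes in M[X, 'b']

M[X, 'b'] = X → b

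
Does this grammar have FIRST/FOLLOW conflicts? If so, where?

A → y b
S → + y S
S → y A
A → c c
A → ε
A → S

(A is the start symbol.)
Nullable non-terminals: A.
FIRST sets used below: FIRST(S) = { '+', 'y' }

A: nullable alternative(s) A → ε; FOLLOW(A) = { $ }
  A → y b: FIRST \ {ε} = { 'y' } — disjoint from FOLLOW(A)
  A → c c: FIRST \ {ε} = { 'c' } — disjoint from FOLLOW(A)
  A → ε: FIRST \ {ε} = { } — this is the only nullable alternative, skip
  A → S: FIRST \ {ε} = { '+', 'y' } — disjoint from FOLLOW(A)

S has no nullable alternative, so no FIRST/FOLLOW check is needed there.

No FIRST/FOLLOW conflicts found.

Answer: No FIRST/FOLLOW conflicts.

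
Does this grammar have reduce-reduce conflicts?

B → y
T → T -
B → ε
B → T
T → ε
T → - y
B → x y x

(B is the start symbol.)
Yes — I0: [B → .] vs [T → .]

Augment with B' → B and build the canonical LR(0) collection (I0 = CLOSURE({[B' → . B]}), then GOTO on every symbol after a dot until no new states appear). It has 10 states:
  I0: { [B → . T], [B → . x y x], [B → . y], [B → .], [B' → . B], [T → . - y], [T → . T -], [T → .] }  — shift, 2 reduces
  I1: { [T → - . y] }  — shift
  I2: { [B' → B .] }  — accept
  I3: { [B → T .], [T → T . -] }  — shift, reduce
  I4: { [B → x . y x] }  — shift
  I5: { [B → y .] }  — reduce
  I6: { [B → x y . x] }  — shift
  I7: { [B → x y x .] }  — reduce
  I8: { [T → T - .] }  — reduce
  I9: { [T → - y .] }  — reduce

I0 contains complete items [B → .], [T → .] — reduce-reduce conflict.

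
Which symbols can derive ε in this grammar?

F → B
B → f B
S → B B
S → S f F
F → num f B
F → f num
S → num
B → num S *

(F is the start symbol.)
None

A non-terminal is nullable if it can derive ε (the empty string): either it has an ε-production, or it has a production whose right-hand side consists entirely of nullable non-terminals.

There are no ε-productions, so no non-terminal can derive ε.
No non-terminals are nullable.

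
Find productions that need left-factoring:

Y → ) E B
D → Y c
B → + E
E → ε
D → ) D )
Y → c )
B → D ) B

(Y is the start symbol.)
Left-factoring is needed when two productions for the same non-terminal
share a common prefix on the right-hand side.

Productions for Y:
  Y → ) E B
  Y → c )
Productions for D:
  D → Y c
  D → ) D )
Productions for B:
  B → + E
  B → D ) B

No common prefixes found.

Answer: No, left-factoring is not needed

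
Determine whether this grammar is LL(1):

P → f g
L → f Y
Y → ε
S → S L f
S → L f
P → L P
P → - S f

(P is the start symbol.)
No. Predict set conflict for P: { 'f' }

Relevant sets:
  FIRST(L) = { 'f' }
  FIRST(S) = { 'f' }

For P:
  PREDICT(P → f g) = { 'f' }
  PREDICT(P → L P) = { 'f' }
  PREDICT(P → '-' S f) = { '-' }
For S:
  PREDICT(S → S L f) = { 'f' }
  PREDICT(S → L f) = { 'f' }
L, Y have a single production, so nothing to check there.

Conflict found: Predict set conflict for P: { 'f' }
The grammar is NOT LL(1).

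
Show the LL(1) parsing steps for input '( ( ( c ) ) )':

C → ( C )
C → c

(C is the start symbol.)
LL(1) parsing maintains a stack (initially the start symbol over $) and the input. At each step: if the stack top is a terminal, match it against the current input token; if it is a non-terminal N, replace it with the RHS of M[N, lookahead] (the unique production whose predict set contains the lookahead).

Stack is shown with the top on the left.

Stack        Input            Action
------------------------------------
C $          ( ( ( c ) ) ) $  output C → ( C )
( C ) $      ( ( ( c ) ) ) $  match '('
C ) $        ( ( c ) ) ) $    output C → ( C )
( C ) ) $    ( ( c ) ) ) $    match '('
C ) ) $      ( c ) ) ) $      output C → ( C )
( C ) ) ) $  ( c ) ) ) $      match '('
C ) ) ) $    c ) ) ) $        output C → c
c ) ) ) $    c ) ) ) $        match 'c'
) ) ) $      ) ) ) $          match ')'
) ) $        ) ) $            match ')'
) $          ) $              match ')'
$            $                accept

The string is accepted.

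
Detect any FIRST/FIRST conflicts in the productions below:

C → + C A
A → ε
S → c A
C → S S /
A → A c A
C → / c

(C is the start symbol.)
No FIRST/FIRST conflicts.

A FIRST/FIRST conflict occurs when two productions N → α and N → β for the same non-terminal have FIRST(α) ∩ FIRST(β) ≠ ∅ (with ε ∈ FIRST of a nullable right-hand side, so two nullable alternatives also conflict).

FIRST sets of the non-terminals at (or reachable through a nullable prefix from) the front of some alternative:
  FIRST(S) = { 'c' }
  FIRST(A) = { 'c', ε }

Productions for C:
  C → + C A: FIRST = { '+' }
  C → S S /: FIRST = { 'c' }
  C → / c: FIRST = { '/' }
Productions for A:
  A → ε: FIRST = { ε }
  A → A c A: FIRST = { 'c' }
S has only one production, so no FIRST/FIRST conflict is possible there.

All alternatives of each non-terminal have pairwise disjoint FIRST sets.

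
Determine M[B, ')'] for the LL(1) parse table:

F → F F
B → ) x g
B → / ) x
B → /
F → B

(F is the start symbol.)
To find M[B, ')'], we find productions for B where ')' is in the predict set (PREDICT(N → α) = (FIRST(α) \ {ε}) ∪ (FOLLOW(N) if α ⇒* ε)).

B → ) x g: PREDICT = { ')' }
  ')' is in predict set, so this production goes in M[B, ')']
B → / ) x: PREDICT = { '/' }
B → /: PREDICT = { '/' }

M[B, ')'] = B → ) x g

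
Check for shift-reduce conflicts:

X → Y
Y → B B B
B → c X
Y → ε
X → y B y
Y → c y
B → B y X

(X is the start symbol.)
A shift-reduce conflict occurs when an LR(0) state has both:
  - a complete (reduce) item [A → α .] (dot at the end), and
  - a shift item [B → β . c γ] (dot before a terminal).

Augment with X' → X and build the canonical LR(0) collection (I0 = CLOSURE({[X' → . X]}), then GOTO on every symbol after a dot until no new states appear). It has 15 states:
  I0: { [B → . B y X], [B → . c X], [X → . Y], [X → . y B y], [X' → . X], [Y → . B B B], [Y → . c y], [Y → .] }  — shift, reduce
  I1: { [B → . B y X], [B → . c X], [B → B . y X], [Y → B . B B] }  — shift
  I2: { [X' → X .] }  — accept
  I3: { [X → Y .] }  — reduce
  I4: { [B → . B y X], [B → . c X], [B → c . X], [X → . Y], [X → . y B y], [Y → . B B B], [Y → . c y], [Y → .], [Y → c . y] }  — shift, reduce
  I5: { [B → . B y X], [B → . c X], [X → y . B y] }  — shift
  I6: { [B → B . y X], [X → y B . y] }  — shift
  I7: { [B → . B y X], [B → . c X], [B → c . X], [X → . Y], [X → . y B y], [Y → . B B B], [Y → . c y], [Y → .] }  — shift, reduce
  I8: { [B → c X .] }  — reduce
  I9: { [B → . B y X], [B → . c X], [B → B y . X], [X → . Y], [X → . y B y], [X → y B y .], [Y → . B B B], [Y → . c y], [Y → .] }  — shift, 2 reduces
  I10: { [B → B y X .] }  — reduce
  I11: { [B → . B y X], [B → . c X], [X → y . B y], [Y → c y .] }  — shift, reduce
  I12: { [B → . B y X], [B → . c X], [B → B . y X], [Y → B B . B] }  — shift
  I13: { [B → . B y X], [B → . c X], [B → B y . X], [X → . Y], [X → . y B y], [Y → . B B B], [Y → . c y], [Y → .] }  — shift, reduce
  I14: { [B → B . y X], [Y → B B B .] }  — shift, reduce

I0 contains reduce item [Y → .] and shift items [B → . c X], [X → . y B y], [Y → . c y] — shift-reduce conflict.
I4 contains reduce item [Y → .] and shift items [B → . c X], [X → . y B y], [Y → . c y], [Y → c . y] — shift-reduce conflict.
I7 contains reduce item [Y → .] and shift items [B → . c X], [X → . y B y], [Y → . c y] — shift-reduce conflict.
I9 contains reduce items [X → y B y .], [Y → .] and shift items [B → . c X], [X → . y B y], [Y → . c y] — shift-reduce conflict.
I11 contains reduce item [Y → c y .] and shift item [B → . c X] — shift-reduce conflict.
I13 contains reduce item [Y → .] and shift items [B → . c X], [X → . y B y], [Y → . c y] — shift-reduce conflict.
I14 contains reduce item [Y → B B B .] and shift item [B → B . y X] — shift-reduce conflict.

Answer: Yes — I0: [Y → .] vs [B → . c X]; I4: [Y → .] vs [B → . c X]; I7: [Y → .] vs [B → . c X]; I9: [X → y B y .] vs [B → . c X]; I11: [Y → c y .] vs [B → . c X]; I13: [Y → .] vs [B → . c X]; I14: [Y → B B B .] vs [B → B . y X]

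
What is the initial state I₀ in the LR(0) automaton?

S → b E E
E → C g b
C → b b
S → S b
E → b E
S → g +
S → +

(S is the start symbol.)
{ [S → . +], [S → . S b], [S → . b E E], [S → . g +], [S' → . S] }

First, augment the grammar with S' → S
I₀ = CLOSURE({ [S' → . S] }):
  [S' → . S] has the dot before S: add [S → . b E E], [S → . S b], [S → . g +], [S → . +]
No further items can be added.

I₀ = { [S → . +], [S → . S b], [S → . b E E], [S → . g +], [S' → . S] }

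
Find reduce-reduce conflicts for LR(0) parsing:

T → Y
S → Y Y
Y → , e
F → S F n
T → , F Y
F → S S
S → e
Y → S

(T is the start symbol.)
Augment with T' → T and build the canonical LR(0) collection (I0 = CLOSURE({[T' → . T]}), then GOTO on every symbol after a dot until no new states appear). It has 17 states:
  I0: { [S → . Y Y], [S → . e], [T → . , F Y], [T → . Y], [T' → . T], [Y → . , e], [Y → . S] }  — shift
  I1: { [F → . S F n], [F → . S S], [S → . Y Y], [S → . e], [T → , . F Y], [Y → , . e], [Y → . , e], [Y → . S] }  — shift
  I2: { [Y → S .] }  — reduce
  I3: { [T' → T .] }  — accept
  I4: { [S → . Y Y], [S → . e], [S → Y . Y], [T → Y .], [Y → . , e], [Y → . S] }  — shift, reduce
  I5: { [S → e .] }  — reduce
  I6: { [Y → , . e] }  — shift
  I7: { [S → . Y Y], [S → . e], [S → Y . Y], [S → Y Y .], [Y → . , e], [Y → . S] }  — shift, reduce
  I8: { [Y → , e .] }  — reduce
  I9: { [S → . Y Y], [S → . e], [T → , F . Y], [Y → . , e], [Y → . S] }  — shift
  I10: { [F → . S F n], [F → . S S], [F → S . F n], [F → S . S], [S → . Y Y], [S → . e], [Y → . , e], [Y → . S], [Y → S .] }  — shift, reduce
  I11: { [S → . Y Y], [S → . e], [S → Y . Y], [Y → . , e], [Y → . S] }  — shift
  I12: { [S → e .], [Y → , e .] }  — 2 reduces
  I13: { [F → S F . n] }  — shift
  I14: { [F → . S F n], [F → . S S], [F → S . F n], [F → S . S], [F → S S .], [S → . Y Y], [S → . e], [Y → . , e], [Y → . S], [Y → S .] }  — shift, 2 reduces
  I15: { [F → S F n .] }  — reduce
  I16: { [S → . Y Y], [S → . e], [S → Y . Y], [T → , F Y .], [Y → . , e], [Y → . S] }  — shift, reduce

I12 contains complete items [S → e .], [Y → , e .] — reduce-reduce conflict.
I14 contains complete items [F → S S .], [Y → S .] — reduce-reduce conflict.

Answer: Yes — I12: [S → e .] vs [Y → , e .]; I14: [F → S S .] vs [Y → S .]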